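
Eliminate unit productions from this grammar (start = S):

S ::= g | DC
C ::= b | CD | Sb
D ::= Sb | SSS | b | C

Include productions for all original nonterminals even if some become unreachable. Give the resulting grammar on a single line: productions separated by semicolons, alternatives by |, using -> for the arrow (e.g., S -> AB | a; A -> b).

S -> g | DC; C -> b | CD | Sb; D -> b | CD | Sb | SSS

Unit productions: D->C.
Unit pairs (A ⇒* B via units): (D,C).
S: inherits non-unit rules of {S} → DC | g.
C: inherits non-unit rules of {C} → CD | Sb | b.
D: inherits non-unit rules of {C, D} → CD | SSS | Sb | b.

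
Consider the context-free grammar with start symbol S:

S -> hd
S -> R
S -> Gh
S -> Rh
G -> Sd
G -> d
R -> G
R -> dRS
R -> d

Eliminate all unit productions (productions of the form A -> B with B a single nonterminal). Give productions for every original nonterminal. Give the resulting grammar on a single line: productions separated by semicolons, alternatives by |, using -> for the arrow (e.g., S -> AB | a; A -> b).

S -> d | Gh | Rh | Sd | hd | dRS; G -> d | Sd; R -> d | Sd | dRS

Unit productions: R->G, S->R.
Unit pairs (A ⇒* B via units): (R,G), (S,G), (S,R).
S: inherits non-unit rules of {G, R, S} → Gh | Rh | Sd | d | dRS | hd.
G: inherits non-unit rules of {G} → Sd | d.
R: inherits non-unit rules of {G, R} → Sd | d | dRS.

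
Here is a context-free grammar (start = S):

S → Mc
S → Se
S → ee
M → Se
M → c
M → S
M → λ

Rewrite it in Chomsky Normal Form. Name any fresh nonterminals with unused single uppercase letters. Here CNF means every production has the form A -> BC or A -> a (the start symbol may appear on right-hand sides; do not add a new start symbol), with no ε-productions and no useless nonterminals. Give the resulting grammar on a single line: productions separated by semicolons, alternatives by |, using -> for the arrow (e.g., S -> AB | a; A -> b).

Nullable: {M}; after ε-elimination: S -> c | Mc | Se | ee; M -> S | c | Se.
After unit-elimination: S -> c | Mc | Se | ee; M -> c | Mc | Se | ee.
TERM: introduce A -> c, B -> e and substitute in every rule of length ≥2.

S -> c | BB | MA | SB; A -> c; B -> e; M -> c | BB | MA | SB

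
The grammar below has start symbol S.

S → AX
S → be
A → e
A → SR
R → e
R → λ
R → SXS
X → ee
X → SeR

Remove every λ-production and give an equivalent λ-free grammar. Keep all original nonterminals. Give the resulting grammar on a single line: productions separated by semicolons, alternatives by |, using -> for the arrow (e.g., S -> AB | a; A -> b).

S -> AX | be; A -> S | e | SR; R -> e | SXS; X -> Se | ee | SeR

Nullable set: {R}.
A -> SR: R nullable, giving S | SR.
Drop R -> λ.
X -> SeR: R nullable, giving Se | SeR.
Unchanged (no nullable symbols): S -> AX; S -> be; A -> e; R -> SXS; R -> e; X -> ee.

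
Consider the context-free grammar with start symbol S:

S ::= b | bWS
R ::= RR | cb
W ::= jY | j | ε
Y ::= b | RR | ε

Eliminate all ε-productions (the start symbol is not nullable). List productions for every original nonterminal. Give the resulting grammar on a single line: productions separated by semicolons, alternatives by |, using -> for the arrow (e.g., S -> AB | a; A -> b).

S -> b | bS | bWS; R -> RR | cb; W -> j | jY; Y -> b | RR

Nullable set: {W, Y}.
S -> bWS: W nullable, giving bS | bWS.
Drop W -> ε.
W -> jY: Y nullable, giving j | jY.
Drop Y -> ε.
Unchanged (no nullable symbols): S -> b; R -> RR; R -> cb; W -> j; Y -> RR; Y -> b.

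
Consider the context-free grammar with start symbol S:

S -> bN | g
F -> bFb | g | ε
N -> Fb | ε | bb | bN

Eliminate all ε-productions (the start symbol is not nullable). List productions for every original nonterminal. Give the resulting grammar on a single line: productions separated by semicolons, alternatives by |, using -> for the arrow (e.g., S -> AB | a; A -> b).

S -> b | g | bN; F -> g | bb | bFb; N -> b | Fb | bN | bb

Nullable set: {F, N}.
S -> bN: N nullable, giving b | bN.
Drop F -> ε.
F -> bFb: F nullable, giving bFb | bb.
Drop N -> ε.
N -> Fb: F nullable, giving Fb | b.
N -> bN: N nullable, giving b | bN.
Unchanged (no nullable symbols): S -> g; F -> g; N -> bb.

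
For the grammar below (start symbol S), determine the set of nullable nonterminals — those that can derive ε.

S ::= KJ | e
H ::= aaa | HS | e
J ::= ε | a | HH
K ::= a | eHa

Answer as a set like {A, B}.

Directly nullable (have an ε-rule): {J}.
Not nullable: H, K, S — each has a terminal in every rule's right-hand side or depends on a non-nullable symbol.

{J}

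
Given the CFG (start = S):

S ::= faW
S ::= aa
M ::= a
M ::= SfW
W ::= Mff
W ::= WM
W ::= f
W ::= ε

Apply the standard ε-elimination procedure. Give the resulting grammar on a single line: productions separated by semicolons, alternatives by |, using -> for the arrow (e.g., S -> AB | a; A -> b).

Nullable set: {W}.
S -> faW: W nullable, giving fa | faW.
M -> SfW: W nullable, giving Sf | SfW.
Drop W -> ε.
W -> WM: W nullable, giving M | WM.
Unchanged (no nullable symbols): S -> aa; M -> a; W -> Mff; W -> f.

S -> aa | fa | faW; M -> a | Sf | SfW; W -> M | f | WM | Mff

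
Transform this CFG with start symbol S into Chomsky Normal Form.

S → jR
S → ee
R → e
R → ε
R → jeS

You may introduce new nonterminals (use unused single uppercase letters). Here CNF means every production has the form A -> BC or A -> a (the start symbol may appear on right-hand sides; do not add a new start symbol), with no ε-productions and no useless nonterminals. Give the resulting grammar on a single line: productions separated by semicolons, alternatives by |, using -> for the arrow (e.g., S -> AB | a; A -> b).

S -> j | AR | BB; A -> j; B -> e; C -> BS; R -> e | AC

Nullable: {R}; after ε-elimination: S -> j | ee | jR; R -> e | jeS.
No unit productions to eliminate.
TERM: introduce B -> e, A -> j and substitute in every rule of length ≥2.
BIN: R -> ABS becomes R -> AC, C -> BS.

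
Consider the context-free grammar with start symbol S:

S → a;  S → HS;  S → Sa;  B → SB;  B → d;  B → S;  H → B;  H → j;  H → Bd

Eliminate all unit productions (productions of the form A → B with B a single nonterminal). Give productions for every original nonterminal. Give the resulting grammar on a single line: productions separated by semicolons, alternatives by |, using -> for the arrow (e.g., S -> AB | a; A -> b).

Unit productions: B->S, H->B.
Unit pairs (A ⇒* B via units): (B,S), (H,B), (H,S).
S: inherits non-unit rules of {S} → HS | Sa | a.
B: inherits non-unit rules of {B, S} → HS | SB | Sa | a | d.
H: inherits non-unit rules of {B, H, S} → Bd | HS | SB | Sa | a | d | j.

S -> a | HS | Sa; B -> a | d | HS | SB | Sa; H -> a | d | j | Bd | HS | SB | Sa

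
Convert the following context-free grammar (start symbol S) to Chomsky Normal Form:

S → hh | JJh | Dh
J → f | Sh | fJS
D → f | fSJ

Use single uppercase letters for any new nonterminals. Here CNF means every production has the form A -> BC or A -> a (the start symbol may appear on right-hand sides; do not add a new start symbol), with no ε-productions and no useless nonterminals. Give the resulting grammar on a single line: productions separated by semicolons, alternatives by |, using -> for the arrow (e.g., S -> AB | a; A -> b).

No ε-productions.
No unit productions to eliminate.
TERM: introduce A -> f, B -> h and substitute in every rule of length ≥2.
BIN: D -> ASJ becomes D -> AC, C -> SJ; J -> AJS becomes J -> AE, E -> JS; S -> JJB becomes S -> JF, F -> JB.

S -> BB | DB | JF; A -> f; B -> h; C -> SJ; D -> f | AC; E -> JS; F -> JB; J -> f | AE | SB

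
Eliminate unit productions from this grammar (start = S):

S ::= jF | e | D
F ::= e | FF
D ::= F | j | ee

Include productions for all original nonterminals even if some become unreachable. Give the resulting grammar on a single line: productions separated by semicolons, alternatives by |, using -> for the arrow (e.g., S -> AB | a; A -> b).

Unit productions: D->F, S->D.
Unit pairs (A ⇒* B via units): (D,F), (S,D), (S,F).
S: inherits non-unit rules of {D, F, S} → FF | e | ee | j | jF.
D: inherits non-unit rules of {D, F} → FF | e | ee | j.
F: inherits non-unit rules of {F} → FF | e.

S -> e | j | FF | ee | jF; D -> e | j | FF | ee; F -> e | FF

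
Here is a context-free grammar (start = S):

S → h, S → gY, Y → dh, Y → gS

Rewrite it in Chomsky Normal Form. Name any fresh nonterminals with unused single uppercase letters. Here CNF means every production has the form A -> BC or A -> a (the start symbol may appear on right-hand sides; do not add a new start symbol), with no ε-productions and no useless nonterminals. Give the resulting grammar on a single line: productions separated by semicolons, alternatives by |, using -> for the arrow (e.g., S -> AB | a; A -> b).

No ε-productions.
No unit productions to eliminate.
TERM: introduce B -> d, A -> g, C -> h and substitute in every rule of length ≥2.

S -> h | AY; A -> g; B -> d; C -> h; Y -> AS | BC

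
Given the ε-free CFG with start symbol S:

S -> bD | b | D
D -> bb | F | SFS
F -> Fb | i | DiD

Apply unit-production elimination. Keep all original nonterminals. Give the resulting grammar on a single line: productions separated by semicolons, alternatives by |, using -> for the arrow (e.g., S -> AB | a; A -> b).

Unit productions: D->F, S->D.
Unit pairs (A ⇒* B via units): (D,F), (S,D), (S,F).
S: inherits non-unit rules of {D, F, S} → DiD | Fb | SFS | b | bD | bb | i.
D: inherits non-unit rules of {D, F} → DiD | Fb | SFS | bb | i.
F: inherits non-unit rules of {F} → DiD | Fb | i.

S -> b | i | Fb | bD | bb | DiD | SFS; D -> i | Fb | bb | DiD | SFS; F -> i | Fb | DiD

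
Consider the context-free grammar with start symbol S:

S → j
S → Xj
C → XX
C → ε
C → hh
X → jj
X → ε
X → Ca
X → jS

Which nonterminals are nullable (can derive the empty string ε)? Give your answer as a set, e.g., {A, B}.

{C, X}

Directly nullable (have an ε-rule): {C, X}.
Not nullable: S — each has a terminal in every rule's right-hand side or depends on a non-nullable symbol.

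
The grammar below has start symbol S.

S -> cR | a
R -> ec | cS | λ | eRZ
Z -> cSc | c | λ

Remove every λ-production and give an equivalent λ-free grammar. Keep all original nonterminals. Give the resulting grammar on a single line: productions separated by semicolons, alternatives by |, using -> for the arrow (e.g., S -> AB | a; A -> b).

S -> a | c | cR; R -> e | cS | eR | eZ | ec | eRZ; Z -> c | cSc

Nullable set: {R, Z}.
S -> cR: R nullable, giving c | cR.
Drop R -> λ.
R -> eRZ: R, Z nullable, giving e | eR | eRZ | eZ.
Drop Z -> λ.
Unchanged (no nullable symbols): S -> a; R -> cS; R -> ec; Z -> c; Z -> cSc.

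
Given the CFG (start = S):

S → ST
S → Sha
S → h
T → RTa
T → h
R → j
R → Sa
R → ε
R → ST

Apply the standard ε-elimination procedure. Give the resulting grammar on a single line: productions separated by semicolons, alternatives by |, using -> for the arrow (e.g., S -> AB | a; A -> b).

S -> h | ST | Sha; R -> j | ST | Sa; T -> h | Ta | RTa

Nullable set: {R}.
Drop R -> ε.
T -> RTa: R nullable, giving RTa | Ta.
Unchanged (no nullable symbols): S -> ST; S -> Sha; S -> h; R -> ST; R -> Sa; R -> j; T -> h.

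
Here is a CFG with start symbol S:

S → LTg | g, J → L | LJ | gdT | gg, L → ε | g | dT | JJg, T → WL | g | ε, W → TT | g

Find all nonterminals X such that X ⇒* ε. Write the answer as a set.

Directly nullable (have an ε-rule): {L, T}.
J is nullable via J -> L (every symbol on the right is already known nullable).
W is nullable via W -> TT (every symbol on the right is already known nullable).
Not nullable: S — each has a terminal in every rule's right-hand side or depends on a non-nullable symbol.

{J, L, T, W}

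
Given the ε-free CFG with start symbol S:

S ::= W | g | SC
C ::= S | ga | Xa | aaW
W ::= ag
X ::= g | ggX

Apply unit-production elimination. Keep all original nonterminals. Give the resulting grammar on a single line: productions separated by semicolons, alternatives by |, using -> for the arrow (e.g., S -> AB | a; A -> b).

S -> g | SC | ag; C -> g | SC | Xa | ag | ga | aaW; W -> ag; X -> g | ggX

Unit productions: C->S, S->W.
Unit pairs (A ⇒* B via units): (C,S), (C,W), (S,W).
S: inherits non-unit rules of {S, W} → SC | ag | g.
C: inherits non-unit rules of {C, S, W} → SC | Xa | aaW | ag | g | ga.
W: inherits non-unit rules of {W} → ag.
X: inherits non-unit rules of {X} → g | ggX.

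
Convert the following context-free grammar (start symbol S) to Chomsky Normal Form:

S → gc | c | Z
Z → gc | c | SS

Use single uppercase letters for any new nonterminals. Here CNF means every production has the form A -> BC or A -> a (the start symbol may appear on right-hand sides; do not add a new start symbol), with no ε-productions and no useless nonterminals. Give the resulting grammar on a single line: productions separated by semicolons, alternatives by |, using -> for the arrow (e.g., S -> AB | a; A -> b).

No ε-productions.
After unit-elimination: S -> c | SS | gc; Z -> c | SS | gc.
TERM: introduce B -> c, A -> g and substitute in every rule of length ≥2.
Drop unreachable/unproductive: Z.

S -> c | AB | SS; A -> g; B -> c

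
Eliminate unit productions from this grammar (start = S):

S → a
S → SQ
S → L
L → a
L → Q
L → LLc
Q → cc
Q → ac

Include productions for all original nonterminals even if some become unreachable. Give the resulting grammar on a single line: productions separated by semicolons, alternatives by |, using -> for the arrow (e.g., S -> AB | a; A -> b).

Unit productions: L->Q, S->L.
Unit pairs (A ⇒* B via units): (L,Q), (S,L), (S,Q).
S: inherits non-unit rules of {L, Q, S} → LLc | SQ | a | ac | cc.
L: inherits non-unit rules of {L, Q} → LLc | a | ac | cc.
Q: inherits non-unit rules of {Q} → ac | cc.

S -> a | SQ | ac | cc | LLc; L -> a | ac | cc | LLc; Q -> ac | cc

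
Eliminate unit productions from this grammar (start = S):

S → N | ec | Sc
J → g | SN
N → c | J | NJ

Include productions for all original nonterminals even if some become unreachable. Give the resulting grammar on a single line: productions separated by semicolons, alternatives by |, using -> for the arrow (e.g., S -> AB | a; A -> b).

S -> c | g | NJ | SN | Sc | ec; J -> g | SN; N -> c | g | NJ | SN

Unit productions: N->J, S->N.
Unit pairs (A ⇒* B via units): (N,J), (S,J), (S,N).
S: inherits non-unit rules of {J, N, S} → NJ | SN | Sc | c | ec | g.
J: inherits non-unit rules of {J} → SN | g.
N: inherits non-unit rules of {J, N} → NJ | SN | c | g.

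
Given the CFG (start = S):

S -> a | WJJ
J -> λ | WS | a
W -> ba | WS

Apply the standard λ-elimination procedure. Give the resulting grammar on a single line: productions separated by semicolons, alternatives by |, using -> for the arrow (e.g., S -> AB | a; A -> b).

Nullable set: {J}.
S -> WJJ: J, J nullable, giving W | WJ | WJJ.
Drop J -> λ.
Unchanged (no nullable symbols): S -> a; J -> WS; J -> a; W -> WS; W -> ba.

S -> W | a | WJ | WJJ; J -> a | WS; W -> WS | ba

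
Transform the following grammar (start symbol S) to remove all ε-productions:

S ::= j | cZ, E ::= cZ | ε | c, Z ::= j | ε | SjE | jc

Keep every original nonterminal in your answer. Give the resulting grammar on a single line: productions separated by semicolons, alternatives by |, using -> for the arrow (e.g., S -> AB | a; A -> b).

Nullable set: {E, Z}.
S -> cZ: Z nullable, giving c | cZ.
Drop E -> ε.
E -> cZ: Z nullable, giving c | cZ.
Drop Z -> ε.
Z -> SjE: E nullable, giving Sj | SjE.
Unchanged (no nullable symbols): S -> j; E -> c; Z -> j; Z -> jc.

S -> c | j | cZ; E -> c | cZ; Z -> j | Sj | jc | SjE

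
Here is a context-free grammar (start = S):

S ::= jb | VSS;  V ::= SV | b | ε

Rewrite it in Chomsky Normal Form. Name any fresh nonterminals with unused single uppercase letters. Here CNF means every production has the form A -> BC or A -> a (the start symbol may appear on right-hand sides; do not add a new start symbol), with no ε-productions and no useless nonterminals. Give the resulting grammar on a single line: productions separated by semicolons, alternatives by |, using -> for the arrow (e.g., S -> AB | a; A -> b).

S -> AB | SS | VC; A -> j; B -> b; C -> SS; D -> SS; V -> b | AB | SS | SV | VD

Nullable: {V}; after ε-elimination: S -> SS | jb | VSS; V -> S | b | SV.
After unit-elimination: S -> SS | jb | VSS; V -> b | SS | SV | jb | VSS.
TERM: introduce B -> b, A -> j and substitute in every rule of length ≥2.
BIN: S -> VSS becomes S -> VC, C -> SS; V -> VSS becomes V -> VD, D -> SS.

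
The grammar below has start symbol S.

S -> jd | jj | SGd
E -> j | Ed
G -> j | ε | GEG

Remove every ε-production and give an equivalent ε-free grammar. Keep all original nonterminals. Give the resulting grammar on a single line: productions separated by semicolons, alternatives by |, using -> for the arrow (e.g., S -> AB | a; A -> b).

S -> Sd | jd | jj | SGd; E -> j | Ed; G -> E | j | EG | GE | GEG

Nullable set: {G}.
S -> SGd: G nullable, giving SGd | Sd.
Drop G -> ε.
G -> GEG: G, G nullable, giving E | EG | GE | GEG.
Unchanged (no nullable symbols): S -> jd; S -> jj; E -> Ed; E -> j; G -> j.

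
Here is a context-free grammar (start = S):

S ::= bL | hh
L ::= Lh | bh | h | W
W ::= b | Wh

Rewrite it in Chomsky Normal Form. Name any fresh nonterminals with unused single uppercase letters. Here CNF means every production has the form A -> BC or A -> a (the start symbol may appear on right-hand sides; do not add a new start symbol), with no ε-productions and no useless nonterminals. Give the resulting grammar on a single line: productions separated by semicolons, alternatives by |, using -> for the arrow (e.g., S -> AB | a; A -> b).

S -> AA | BL; A -> h; B -> b; L -> b | h | BA | LA | WA; W -> b | WA

No ε-productions.
After unit-elimination: S -> bL | hh; L -> b | h | Lh | Wh | bh; W -> b | Wh.
TERM: introduce B -> b, A -> h and substitute in every rule of length ≥2.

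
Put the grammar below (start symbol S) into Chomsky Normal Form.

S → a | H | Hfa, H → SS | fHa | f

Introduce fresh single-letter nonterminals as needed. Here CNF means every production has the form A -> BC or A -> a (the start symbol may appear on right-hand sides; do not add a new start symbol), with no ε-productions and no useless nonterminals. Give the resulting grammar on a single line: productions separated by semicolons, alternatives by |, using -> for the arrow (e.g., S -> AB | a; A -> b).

S -> a | f | AD | HE | SS; A -> f; B -> a; C -> HB; D -> HB; E -> AB; H -> f | AC | SS

No ε-productions.
After unit-elimination: S -> a | f | SS | Hfa | fHa; H -> f | SS | fHa.
TERM: introduce B -> a, A -> f and substitute in every rule of length ≥2.
BIN: H -> AHB becomes H -> AC, C -> HB; S -> AHB becomes S -> AD, D -> HB; S -> HAB becomes S -> HE, E -> AB.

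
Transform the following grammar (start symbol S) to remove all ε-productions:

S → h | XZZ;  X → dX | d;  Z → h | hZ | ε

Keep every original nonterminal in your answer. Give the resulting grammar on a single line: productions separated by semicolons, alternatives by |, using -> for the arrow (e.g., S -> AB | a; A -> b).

S -> X | h | XZ | XZZ; X -> d | dX; Z -> h | hZ

Nullable set: {Z}.
S -> XZZ: Z, Z nullable, giving X | XZ | XZZ.
Drop Z -> ε.
Z -> hZ: Z nullable, giving h | hZ.
Unchanged (no nullable symbols): S -> h; X -> d; X -> dX; Z -> h.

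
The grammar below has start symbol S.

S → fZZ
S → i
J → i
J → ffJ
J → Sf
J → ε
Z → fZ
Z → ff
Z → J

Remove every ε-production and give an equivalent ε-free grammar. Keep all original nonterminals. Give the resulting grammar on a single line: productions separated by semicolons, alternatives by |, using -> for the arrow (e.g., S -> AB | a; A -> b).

S -> f | i | fZ | fZZ; J -> i | Sf | ff | ffJ; Z -> J | f | fZ | ff

Nullable set: {J, Z}.
S -> fZZ: Z, Z nullable, giving f | fZ | fZZ.
Drop J -> ε.
J -> ffJ: J nullable, giving ff | ffJ.
Z -> J: J nullable, giving J.
Z -> fZ: Z nullable, giving f | fZ.
Unchanged (no nullable symbols): S -> i; J -> Sf; J -> i; Z -> ff.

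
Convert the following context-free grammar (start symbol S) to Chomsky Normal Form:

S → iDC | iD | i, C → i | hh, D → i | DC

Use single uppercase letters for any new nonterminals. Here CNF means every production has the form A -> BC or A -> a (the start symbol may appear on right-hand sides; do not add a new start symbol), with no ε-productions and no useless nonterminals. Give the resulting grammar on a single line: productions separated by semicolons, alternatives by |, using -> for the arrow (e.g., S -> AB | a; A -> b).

S -> i | BD | BE; A -> h; B -> i; C -> i | AA; D -> i | DC; E -> DC

No ε-productions.
No unit productions to eliminate.
TERM: introduce A -> h, B -> i and substitute in every rule of length ≥2.
BIN: S -> BDC becomes S -> BE, E -> DC.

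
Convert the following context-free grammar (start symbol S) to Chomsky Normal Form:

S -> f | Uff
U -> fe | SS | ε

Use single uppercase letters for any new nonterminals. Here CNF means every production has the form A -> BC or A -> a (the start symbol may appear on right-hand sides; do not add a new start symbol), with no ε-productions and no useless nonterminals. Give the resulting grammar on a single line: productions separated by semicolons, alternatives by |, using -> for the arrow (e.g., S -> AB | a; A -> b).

Nullable: {U}; after ε-elimination: S -> f | ff | Uff; U -> SS | fe.
No unit productions to eliminate.
TERM: introduce B -> e, A -> f and substitute in every rule of length ≥2.
BIN: S -> UAA becomes S -> UC, C -> AA.

S -> f | AA | UC; A -> f; B -> e; C -> AA; U -> AB | SS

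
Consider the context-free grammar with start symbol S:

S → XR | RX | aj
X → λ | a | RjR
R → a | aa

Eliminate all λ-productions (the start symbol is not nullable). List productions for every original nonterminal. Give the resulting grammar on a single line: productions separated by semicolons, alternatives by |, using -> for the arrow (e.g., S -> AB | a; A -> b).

S -> R | RX | XR | aj; R -> a | aa; X -> a | RjR

Nullable set: {X}.
S -> RX: X nullable, giving R | RX.
S -> XR: X nullable, giving R | XR.
Drop X -> λ.
Unchanged (no nullable symbols): S -> aj; R -> a; R -> aa; X -> RjR; X -> a.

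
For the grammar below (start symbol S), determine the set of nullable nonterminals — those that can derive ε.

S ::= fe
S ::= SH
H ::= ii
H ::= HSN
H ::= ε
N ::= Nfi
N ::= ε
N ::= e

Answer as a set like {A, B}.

{H, N}

Directly nullable (have an ε-rule): {H, N}.
Not nullable: S — each has a terminal in every rule's right-hand side or depends on a non-nullable symbol.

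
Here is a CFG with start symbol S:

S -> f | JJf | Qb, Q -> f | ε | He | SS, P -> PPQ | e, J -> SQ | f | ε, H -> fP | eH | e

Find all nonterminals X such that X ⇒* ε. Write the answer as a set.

{J, Q}

Directly nullable (have an ε-rule): {J, Q}.
Not nullable: H, P, S — each has a terminal in every rule's right-hand side or depends on a non-nullable symbol.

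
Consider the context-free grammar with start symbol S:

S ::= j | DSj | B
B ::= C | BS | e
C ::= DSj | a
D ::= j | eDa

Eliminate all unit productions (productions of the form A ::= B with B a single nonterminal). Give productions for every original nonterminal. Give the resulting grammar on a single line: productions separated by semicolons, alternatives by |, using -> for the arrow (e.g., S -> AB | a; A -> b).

S -> a | e | j | BS | DSj; B -> a | e | BS | DSj; C -> a | DSj; D -> j | eDa

Unit productions: B->C, S->B.
Unit pairs (A ⇒* B via units): (B,C), (S,B), (S,C).
S: inherits non-unit rules of {B, C, S} → BS | DSj | a | e | j.
B: inherits non-unit rules of {B, C} → BS | DSj | a | e.
C: inherits non-unit rules of {C} → DSj | a.
D: inherits non-unit rules of {D} → eDa | j.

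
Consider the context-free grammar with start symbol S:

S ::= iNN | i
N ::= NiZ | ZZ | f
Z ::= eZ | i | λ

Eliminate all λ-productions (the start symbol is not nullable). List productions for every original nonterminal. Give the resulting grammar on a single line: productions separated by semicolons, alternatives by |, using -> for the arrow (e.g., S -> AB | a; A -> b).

S -> i | iN | iNN; N -> Z | f | i | Ni | ZZ | iZ | NiZ; Z -> e | i | eZ

Nullable set: {N, Z}.
S -> iNN: N, N nullable, giving i | iN | iNN.
N -> NiZ: N, Z nullable, giving Ni | NiZ | i | iZ.
N -> ZZ: Z, Z nullable, giving Z | ZZ.
Drop Z -> λ.
Z -> eZ: Z nullable, giving e | eZ.
Unchanged (no nullable symbols): S -> i; N -> f; Z -> i.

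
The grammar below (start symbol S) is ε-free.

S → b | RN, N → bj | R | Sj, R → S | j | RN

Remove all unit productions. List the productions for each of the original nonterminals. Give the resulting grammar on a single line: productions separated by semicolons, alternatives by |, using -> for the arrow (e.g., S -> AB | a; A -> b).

Unit productions: N->R, R->S.
Unit pairs (A ⇒* B via units): (N,R), (N,S), (R,S).
S: inherits non-unit rules of {S} → RN | b.
N: inherits non-unit rules of {N, R, S} → RN | Sj | b | bj | j.
R: inherits non-unit rules of {R, S} → RN | b | j.

S -> b | RN; N -> b | j | RN | Sj | bj; R -> b | j | RN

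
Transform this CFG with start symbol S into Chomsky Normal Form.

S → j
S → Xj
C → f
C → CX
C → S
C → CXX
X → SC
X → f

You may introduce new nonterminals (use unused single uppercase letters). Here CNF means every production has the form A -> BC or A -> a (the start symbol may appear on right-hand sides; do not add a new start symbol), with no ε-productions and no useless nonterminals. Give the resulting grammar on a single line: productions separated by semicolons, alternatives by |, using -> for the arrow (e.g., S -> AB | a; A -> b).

No ε-productions.
After unit-elimination: S -> j | Xj; C -> f | j | CX | Xj | CXX; X -> f | SC.
TERM: introduce A -> j and substitute in every rule of length ≥2.
BIN: C -> CXX becomes C -> CB, B -> XX.

S -> j | XA; A -> j; B -> XX; C -> f | j | CB | CX | XA; X -> f | SC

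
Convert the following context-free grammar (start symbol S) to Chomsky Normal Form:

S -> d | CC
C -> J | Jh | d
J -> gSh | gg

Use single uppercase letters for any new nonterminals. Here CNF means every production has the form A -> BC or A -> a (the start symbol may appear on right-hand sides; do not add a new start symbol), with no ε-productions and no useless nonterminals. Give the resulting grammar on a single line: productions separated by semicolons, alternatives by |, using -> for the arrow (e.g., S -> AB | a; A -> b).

S -> d | CC; A -> h; B -> g; C -> d | BB | BD | JA; D -> SA; E -> SA; J -> BB | BE

No ε-productions.
After unit-elimination: S -> d | CC; C -> d | Jh | gg | gSh; J -> gg | gSh.
TERM: introduce B -> g, A -> h and substitute in every rule of length ≥2.
BIN: C -> BSA becomes C -> BD, D -> SA; J -> BSA becomes J -> BE, E -> SA.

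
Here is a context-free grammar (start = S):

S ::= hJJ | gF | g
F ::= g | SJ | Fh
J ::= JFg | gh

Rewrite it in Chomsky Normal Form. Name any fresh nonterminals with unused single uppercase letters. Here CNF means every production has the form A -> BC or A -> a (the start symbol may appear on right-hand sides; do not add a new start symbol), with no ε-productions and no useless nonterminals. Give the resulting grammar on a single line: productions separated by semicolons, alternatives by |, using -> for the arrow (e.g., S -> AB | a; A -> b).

No ε-productions.
No unit productions to eliminate.
TERM: introduce B -> g, A -> h and substitute in every rule of length ≥2.
BIN: J -> JFB becomes J -> JC, C -> FB; S -> AJJ becomes S -> AD, D -> JJ.

S -> g | AD | BF; A -> h; B -> g; C -> FB; D -> JJ; F -> g | FA | SJ; J -> BA | JC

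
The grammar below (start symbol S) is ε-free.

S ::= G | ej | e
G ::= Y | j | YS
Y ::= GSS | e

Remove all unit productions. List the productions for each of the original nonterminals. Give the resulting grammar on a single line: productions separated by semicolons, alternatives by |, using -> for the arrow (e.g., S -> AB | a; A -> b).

Unit productions: G->Y, S->G.
Unit pairs (A ⇒* B via units): (G,Y), (S,G), (S,Y).
S: inherits non-unit rules of {G, S, Y} → GSS | YS | e | ej | j.
G: inherits non-unit rules of {G, Y} → GSS | YS | e | j.
Y: inherits non-unit rules of {Y} → GSS | e.

S -> e | j | YS | ej | GSS; G -> e | j | YS | GSS; Y -> e | GSS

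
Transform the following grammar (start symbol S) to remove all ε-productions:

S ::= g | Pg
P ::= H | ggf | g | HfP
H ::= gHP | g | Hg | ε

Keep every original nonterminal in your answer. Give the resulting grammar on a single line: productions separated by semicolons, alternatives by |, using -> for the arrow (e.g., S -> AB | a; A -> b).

Nullable set: {H, P}.
S -> Pg: P nullable, giving Pg | g.
Drop H -> ε.
H -> Hg: H nullable, giving Hg | g.
H -> gHP: H, P nullable, giving g | gH | gHP | gP.
P -> H: H nullable, giving H.
P -> HfP: H, P nullable, giving Hf | HfP | f | fP.
Unchanged (no nullable symbols): S -> g; H -> g; P -> g; P -> ggf.

S -> g | Pg; H -> g | Hg | gH | gP | gHP; P -> H | f | g | Hf | fP | HfP | ggf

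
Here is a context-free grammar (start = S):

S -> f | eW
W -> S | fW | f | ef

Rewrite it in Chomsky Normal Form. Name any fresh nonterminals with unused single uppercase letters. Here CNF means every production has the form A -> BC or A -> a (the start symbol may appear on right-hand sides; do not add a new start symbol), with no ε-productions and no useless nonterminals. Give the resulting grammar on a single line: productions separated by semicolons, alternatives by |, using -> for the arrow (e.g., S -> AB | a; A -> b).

No ε-productions.
After unit-elimination: S -> f | eW; W -> f | eW | ef | fW.
TERM: introduce A -> e, B -> f and substitute in every rule of length ≥2.

S -> f | AW; A -> e; B -> f; W -> f | AB | AW | BW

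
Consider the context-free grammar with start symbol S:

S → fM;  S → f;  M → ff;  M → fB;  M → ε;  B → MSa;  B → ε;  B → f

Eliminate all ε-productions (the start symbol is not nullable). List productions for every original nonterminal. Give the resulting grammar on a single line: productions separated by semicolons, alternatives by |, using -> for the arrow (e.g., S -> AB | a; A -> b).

Nullable set: {B, M}.
S -> fM: M nullable, giving f | fM.
Drop B -> ε.
B -> MSa: M nullable, giving MSa | Sa.
Drop M -> ε.
M -> fB: B nullable, giving f | fB.
Unchanged (no nullable symbols): S -> f; B -> f; M -> ff.

S -> f | fM; B -> f | Sa | MSa; M -> f | fB | ff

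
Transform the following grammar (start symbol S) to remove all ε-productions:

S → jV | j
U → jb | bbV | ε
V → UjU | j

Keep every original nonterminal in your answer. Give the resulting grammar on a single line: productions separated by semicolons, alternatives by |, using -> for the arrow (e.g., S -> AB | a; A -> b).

Nullable set: {U}.
Drop U -> ε.
V -> UjU: U, U nullable, giving Uj | UjU | j | jU.
Unchanged (no nullable symbols): S -> j; S -> jV; U -> bbV; U -> jb; V -> j.

S -> j | jV; U -> jb | bbV; V -> j | Uj | jU | UjU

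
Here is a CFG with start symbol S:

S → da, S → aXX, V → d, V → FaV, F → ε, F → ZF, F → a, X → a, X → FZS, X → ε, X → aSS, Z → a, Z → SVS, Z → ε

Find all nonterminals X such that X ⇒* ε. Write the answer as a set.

{F, X, Z}

Directly nullable (have an ε-rule): {F, X, Z}.
Not nullable: S, V — each has a terminal in every rule's right-hand side or depends on a non-nullable symbol.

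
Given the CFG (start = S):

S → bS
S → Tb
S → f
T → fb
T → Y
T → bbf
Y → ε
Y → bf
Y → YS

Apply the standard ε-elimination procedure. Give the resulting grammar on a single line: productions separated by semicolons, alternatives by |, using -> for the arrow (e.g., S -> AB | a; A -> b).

Nullable set: {T, Y}.
S -> Tb: T nullable, giving Tb | b.
T -> Y: Y nullable, giving Y.
Drop Y -> ε.
Y -> YS: Y nullable, giving S | YS.
Unchanged (no nullable symbols): S -> bS; S -> f; T -> bbf; T -> fb; Y -> bf.

S -> b | f | Tb | bS; T -> Y | fb | bbf; Y -> S | YS | bf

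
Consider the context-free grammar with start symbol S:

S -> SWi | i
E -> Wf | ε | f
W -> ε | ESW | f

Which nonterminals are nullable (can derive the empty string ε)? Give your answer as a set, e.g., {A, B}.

{E, W}

Directly nullable (have an ε-rule): {E, W}.
Not nullable: S — each has a terminal in every rule's right-hand side or depends on a non-nullable symbol.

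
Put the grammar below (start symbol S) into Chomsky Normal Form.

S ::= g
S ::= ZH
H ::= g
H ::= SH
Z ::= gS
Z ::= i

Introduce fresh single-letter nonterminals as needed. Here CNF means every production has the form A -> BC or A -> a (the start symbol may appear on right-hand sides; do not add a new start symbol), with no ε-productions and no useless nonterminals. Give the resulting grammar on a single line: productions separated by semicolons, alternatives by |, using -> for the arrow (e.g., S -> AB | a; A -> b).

No ε-productions.
No unit productions to eliminate.
TERM: introduce A -> g and substitute in every rule of length ≥2.

S -> g | ZH; A -> g; H -> g | SH; Z -> i | AS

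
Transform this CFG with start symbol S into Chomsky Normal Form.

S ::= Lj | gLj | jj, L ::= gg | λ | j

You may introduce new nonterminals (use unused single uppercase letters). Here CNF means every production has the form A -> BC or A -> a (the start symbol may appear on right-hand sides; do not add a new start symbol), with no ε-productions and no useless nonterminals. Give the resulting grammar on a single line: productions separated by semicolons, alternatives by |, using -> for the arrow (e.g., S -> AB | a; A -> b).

S -> j | AB | AC | BB | LB; A -> g; B -> j; C -> LB; L -> j | AA

Nullable: {L}; after ε-elimination: S -> j | Lj | gj | jj | gLj; L -> j | gg.
No unit productions to eliminate.
TERM: introduce A -> g, B -> j and substitute in every rule of length ≥2.
BIN: S -> ALB becomes S -> AC, C -> LB.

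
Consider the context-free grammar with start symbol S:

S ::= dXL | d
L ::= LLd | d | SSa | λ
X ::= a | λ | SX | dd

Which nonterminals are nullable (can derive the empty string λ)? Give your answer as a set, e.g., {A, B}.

{L, X}

Directly nullable (have an ε-rule): {L, X}.
Not nullable: S — each has a terminal in every rule's right-hand side or depends on a non-nullable symbol.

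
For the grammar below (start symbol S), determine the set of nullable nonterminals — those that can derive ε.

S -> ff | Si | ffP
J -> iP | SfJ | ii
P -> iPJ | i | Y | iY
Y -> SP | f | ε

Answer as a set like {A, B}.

Directly nullable (have an ε-rule): {Y}.
P is nullable via P -> Y (every symbol on the right is already known nullable).
Not nullable: J, S — each has a terminal in every rule's right-hand side or depends on a non-nullable symbol.

{P, Y}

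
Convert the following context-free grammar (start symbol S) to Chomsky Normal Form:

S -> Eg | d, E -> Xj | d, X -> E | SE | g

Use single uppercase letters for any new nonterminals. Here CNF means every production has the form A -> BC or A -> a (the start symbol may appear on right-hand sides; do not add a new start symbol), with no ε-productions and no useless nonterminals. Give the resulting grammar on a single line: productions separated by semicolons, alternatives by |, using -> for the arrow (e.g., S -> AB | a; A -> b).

S -> d | EB; A -> j; B -> g; E -> d | XA; X -> d | g | SE | XA

No ε-productions.
After unit-elimination: S -> d | Eg; E -> d | Xj; X -> d | g | SE | Xj.
TERM: introduce B -> g, A -> j and substitute in every rule of length ≥2.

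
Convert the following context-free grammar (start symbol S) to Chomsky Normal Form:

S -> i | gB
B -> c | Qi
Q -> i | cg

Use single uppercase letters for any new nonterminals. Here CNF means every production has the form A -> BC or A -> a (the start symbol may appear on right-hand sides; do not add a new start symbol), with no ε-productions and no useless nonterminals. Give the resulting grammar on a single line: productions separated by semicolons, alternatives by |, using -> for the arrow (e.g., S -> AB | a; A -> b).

S -> i | DB; A -> i; B -> c | QA; C -> c; D -> g; Q -> i | CD

No ε-productions.
No unit productions to eliminate.
TERM: introduce C -> c, D -> g, A -> i and substitute in every rule of length ≥2.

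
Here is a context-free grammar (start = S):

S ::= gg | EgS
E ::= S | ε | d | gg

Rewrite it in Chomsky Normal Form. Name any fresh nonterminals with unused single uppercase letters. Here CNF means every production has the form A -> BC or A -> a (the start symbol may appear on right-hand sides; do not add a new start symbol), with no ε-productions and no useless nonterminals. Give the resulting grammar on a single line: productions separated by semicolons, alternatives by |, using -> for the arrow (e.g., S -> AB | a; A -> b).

Nullable: {E}; after ε-elimination: S -> gS | gg | EgS; E -> S | d | gg.
After unit-elimination: S -> gS | gg | EgS; E -> d | gS | gg | EgS.
TERM: introduce A -> g and substitute in every rule of length ≥2.
BIN: E -> EAS becomes E -> EB, B -> AS; S -> EAS becomes S -> EC, C -> AS.

S -> AA | AS | EC; A -> g; B -> AS; C -> AS; E -> d | AA | AS | EB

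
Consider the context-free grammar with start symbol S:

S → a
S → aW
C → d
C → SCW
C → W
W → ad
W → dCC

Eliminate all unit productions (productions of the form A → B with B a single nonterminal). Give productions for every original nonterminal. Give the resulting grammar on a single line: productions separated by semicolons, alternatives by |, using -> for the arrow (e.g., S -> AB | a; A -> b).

S -> a | aW; C -> d | ad | SCW | dCC; W -> ad | dCC

Unit productions: C->W.
Unit pairs (A ⇒* B via units): (C,W).
S: inherits non-unit rules of {S} → a | aW.
C: inherits non-unit rules of {C, W} → SCW | ad | d | dCC.
W: inherits non-unit rules of {W} → ad | dCC.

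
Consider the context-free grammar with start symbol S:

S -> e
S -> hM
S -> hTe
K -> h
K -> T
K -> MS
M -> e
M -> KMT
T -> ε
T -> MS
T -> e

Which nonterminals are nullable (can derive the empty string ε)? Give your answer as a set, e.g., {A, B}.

Directly nullable (have an ε-rule): {T}.
K is nullable via K -> T (every symbol on the right is already known nullable).
Not nullable: M, S — each has a terminal in every rule's right-hand side or depends on a non-nullable symbol.

{K, T}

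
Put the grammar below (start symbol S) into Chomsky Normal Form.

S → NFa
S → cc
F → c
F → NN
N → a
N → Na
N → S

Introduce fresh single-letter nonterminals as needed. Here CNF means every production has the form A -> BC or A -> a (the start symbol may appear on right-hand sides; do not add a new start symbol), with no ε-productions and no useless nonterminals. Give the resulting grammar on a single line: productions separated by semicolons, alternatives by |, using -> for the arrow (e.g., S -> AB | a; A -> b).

No ε-productions.
After unit-elimination: S -> cc | NFa; F -> c | NN; N -> a | Na | cc | NFa.
TERM: introduce A -> a, B -> c and substitute in every rule of length ≥2.
BIN: N -> NFA becomes N -> NC, C -> FA; S -> NFA becomes S -> ND, D -> FA.

S -> BB | ND; A -> a; B -> c; C -> FA; D -> FA; F -> c | NN; N -> a | BB | NA | NC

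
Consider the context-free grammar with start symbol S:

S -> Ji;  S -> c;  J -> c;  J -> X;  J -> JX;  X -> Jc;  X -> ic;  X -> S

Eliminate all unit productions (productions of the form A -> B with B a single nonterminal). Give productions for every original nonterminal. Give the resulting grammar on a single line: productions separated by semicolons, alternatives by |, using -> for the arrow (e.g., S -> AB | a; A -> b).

Unit productions: J->X, X->S.
Unit pairs (A ⇒* B via units): (J,S), (J,X), (X,S).
S: inherits non-unit rules of {S} → Ji | c.
J: inherits non-unit rules of {J, S, X} → JX | Jc | Ji | c | ic.
X: inherits non-unit rules of {S, X} → Jc | Ji | c | ic.

S -> c | Ji; J -> c | JX | Jc | Ji | ic; X -> c | Jc | Ji | ic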